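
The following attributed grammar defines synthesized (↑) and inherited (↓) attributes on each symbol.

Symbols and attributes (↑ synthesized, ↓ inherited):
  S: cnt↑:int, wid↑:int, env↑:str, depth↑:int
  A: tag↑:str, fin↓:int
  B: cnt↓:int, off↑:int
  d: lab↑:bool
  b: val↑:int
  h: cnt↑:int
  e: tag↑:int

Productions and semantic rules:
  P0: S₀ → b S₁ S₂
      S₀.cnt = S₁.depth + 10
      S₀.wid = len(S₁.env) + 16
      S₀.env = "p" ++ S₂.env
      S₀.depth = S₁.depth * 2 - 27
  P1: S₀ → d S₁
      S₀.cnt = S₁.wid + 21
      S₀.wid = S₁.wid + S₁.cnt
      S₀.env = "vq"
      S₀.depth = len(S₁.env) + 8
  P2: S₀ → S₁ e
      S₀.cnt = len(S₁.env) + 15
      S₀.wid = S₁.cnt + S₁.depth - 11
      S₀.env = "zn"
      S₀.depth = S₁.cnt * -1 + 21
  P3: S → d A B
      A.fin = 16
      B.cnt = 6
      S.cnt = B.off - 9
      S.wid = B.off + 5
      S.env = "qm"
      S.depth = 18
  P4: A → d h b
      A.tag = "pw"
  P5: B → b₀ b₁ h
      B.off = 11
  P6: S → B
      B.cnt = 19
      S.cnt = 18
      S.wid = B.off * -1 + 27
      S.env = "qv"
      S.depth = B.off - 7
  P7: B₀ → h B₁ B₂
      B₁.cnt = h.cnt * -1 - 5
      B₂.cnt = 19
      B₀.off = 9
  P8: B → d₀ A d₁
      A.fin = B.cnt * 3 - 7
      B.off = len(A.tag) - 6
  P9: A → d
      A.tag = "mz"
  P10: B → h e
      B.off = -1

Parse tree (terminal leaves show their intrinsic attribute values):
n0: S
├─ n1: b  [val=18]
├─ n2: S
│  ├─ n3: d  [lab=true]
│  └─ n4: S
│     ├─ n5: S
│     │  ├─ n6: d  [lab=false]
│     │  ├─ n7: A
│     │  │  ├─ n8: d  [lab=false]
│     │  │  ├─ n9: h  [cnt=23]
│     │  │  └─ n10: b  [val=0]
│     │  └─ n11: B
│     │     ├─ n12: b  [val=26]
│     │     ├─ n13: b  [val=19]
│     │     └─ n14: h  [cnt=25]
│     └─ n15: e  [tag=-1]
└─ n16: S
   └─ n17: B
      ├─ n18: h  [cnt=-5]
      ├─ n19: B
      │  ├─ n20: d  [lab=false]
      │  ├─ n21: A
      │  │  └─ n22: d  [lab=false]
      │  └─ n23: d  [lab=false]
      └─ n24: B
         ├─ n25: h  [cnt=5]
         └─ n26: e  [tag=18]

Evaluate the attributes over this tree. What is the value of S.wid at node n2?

1. n1.val = 18  [terminal]
2. n3.lab = true  [terminal]
3. n6.lab = false  [terminal]
4. n7.fin = 16  [16]
5. n8.lab = false  [terminal]
6. n9.cnt = 23  [terminal]
7. n10.val = 0  [terminal]
8. n7.tag = "pw"  ["pw"]
9. n11.cnt = 6  [6]
10. n12.val = 26  [terminal]
11. n13.val = 19  [terminal]
12. n14.cnt = 25  [terminal]
13. n11.off = 11  [11]
14. n5.cnt = 2  [B.off - 9]
15. n5.wid = 16  [B.off + 5]
16. n5.env = "qm"  ["qm"]
17. n5.depth = 18  [18]
18. n15.tag = -1  [terminal]
19. n4.cnt = 17  [len(S₁.env) + 15]
20. n4.wid = 9  [S₁.cnt + S₁.depth - 11]
21. n4.env = "zn"  ["zn"]
22. n4.depth = 19  [S₁.cnt * -1 + 21]
23. n2.cnt = 30  [S₁.wid + 21]
24. n2.wid = 26  [S₁.wid + S₁.cnt]
25. n2.env = "vq"  ["vq"]
26. n2.depth = 10  [len(S₁.env) + 8]
27. n17.cnt = 19  [19]
28. n18.cnt = -5  [terminal]
29. n19.cnt = 0  [h.cnt * -1 - 5]
30. n20.lab = false  [terminal]
31. n21.fin = -7  [B.cnt * 3 - 7]
32. n22.lab = false  [terminal]
33. n21.tag = "mz"  ["mz"]
34. n23.lab = false  [terminal]
35. n19.off = -4  [len(A.tag) - 6]
36. n24.cnt = 19  [19]
37. n25.cnt = 5  [terminal]
38. n26.tag = 18  [terminal]
39. n24.off = -1  [-1]
40. n17.off = 9  [9]
41. n16.cnt = 18  [18]
42. n16.wid = 18  [B.off * -1 + 27]
43. n16.env = "qv"  ["qv"]
44. n16.depth = 2  [B.off - 7]
45. n0.cnt = 20  [S₁.depth + 10]
46. n0.wid = 18  [len(S₁.env) + 16]
47. n0.env = "pqv"  ["p" ++ S₂.env]
48. n0.depth = -7  [S₁.depth * 2 - 27]

26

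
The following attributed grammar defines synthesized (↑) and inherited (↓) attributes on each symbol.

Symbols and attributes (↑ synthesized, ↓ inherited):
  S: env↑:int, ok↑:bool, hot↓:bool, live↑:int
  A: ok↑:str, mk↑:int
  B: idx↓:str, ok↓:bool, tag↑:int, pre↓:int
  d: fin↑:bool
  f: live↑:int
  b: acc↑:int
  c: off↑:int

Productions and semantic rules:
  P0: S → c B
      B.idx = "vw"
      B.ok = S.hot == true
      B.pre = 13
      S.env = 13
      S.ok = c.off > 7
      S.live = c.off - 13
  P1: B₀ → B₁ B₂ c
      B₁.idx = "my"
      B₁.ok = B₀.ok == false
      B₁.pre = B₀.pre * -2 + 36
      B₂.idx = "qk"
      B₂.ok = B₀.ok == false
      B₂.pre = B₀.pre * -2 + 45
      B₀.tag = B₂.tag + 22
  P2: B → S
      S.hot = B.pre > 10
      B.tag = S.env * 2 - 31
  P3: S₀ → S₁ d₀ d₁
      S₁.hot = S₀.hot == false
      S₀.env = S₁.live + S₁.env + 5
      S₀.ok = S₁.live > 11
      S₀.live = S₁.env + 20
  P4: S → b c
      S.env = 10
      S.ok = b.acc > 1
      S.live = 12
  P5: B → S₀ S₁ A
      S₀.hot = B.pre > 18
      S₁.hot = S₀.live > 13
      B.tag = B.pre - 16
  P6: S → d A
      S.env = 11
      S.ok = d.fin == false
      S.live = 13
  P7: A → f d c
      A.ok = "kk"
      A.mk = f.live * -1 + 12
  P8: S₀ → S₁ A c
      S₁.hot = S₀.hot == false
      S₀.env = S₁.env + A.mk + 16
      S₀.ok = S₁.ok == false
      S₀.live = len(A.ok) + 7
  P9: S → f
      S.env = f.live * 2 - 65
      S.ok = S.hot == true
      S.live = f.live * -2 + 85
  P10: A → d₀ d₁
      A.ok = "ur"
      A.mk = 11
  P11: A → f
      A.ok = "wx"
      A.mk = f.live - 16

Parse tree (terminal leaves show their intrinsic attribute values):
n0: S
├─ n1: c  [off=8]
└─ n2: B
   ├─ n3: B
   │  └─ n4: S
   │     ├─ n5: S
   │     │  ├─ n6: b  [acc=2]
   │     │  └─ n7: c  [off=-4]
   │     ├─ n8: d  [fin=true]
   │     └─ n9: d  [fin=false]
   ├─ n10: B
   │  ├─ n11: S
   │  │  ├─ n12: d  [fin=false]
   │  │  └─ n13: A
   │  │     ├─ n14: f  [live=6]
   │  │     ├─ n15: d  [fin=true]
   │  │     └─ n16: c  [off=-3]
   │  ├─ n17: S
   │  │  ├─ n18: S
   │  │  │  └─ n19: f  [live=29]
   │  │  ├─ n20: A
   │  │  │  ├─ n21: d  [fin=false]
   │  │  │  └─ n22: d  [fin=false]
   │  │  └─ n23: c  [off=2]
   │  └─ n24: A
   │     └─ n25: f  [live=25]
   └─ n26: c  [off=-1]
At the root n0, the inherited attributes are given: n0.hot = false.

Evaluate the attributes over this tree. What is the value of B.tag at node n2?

25

1. n0.hot = false  [given at root]
2. n1.off = 8  [terminal]
3. n2.idx = "vw"  ["vw"]
4. n2.ok = false  [S.hot == true]
5. n2.pre = 13  [13]
6. n3.idx = "my"  ["my"]
7. n3.ok = true  [B₀.ok == false]
8. n3.pre = 10  [B₀.pre * -2 + 36]
9. n4.hot = false  [B.pre > 10]
10. n5.hot = true  [S₀.hot == false]
11. n6.acc = 2  [terminal]
12. n7.off = -4  [terminal]
13. n5.env = 10  [10]
14. n5.ok = true  [b.acc > 1]
15. n5.live = 12  [12]
16. n8.fin = true  [terminal]
17. n9.fin = false  [terminal]
18. n4.env = 27  [S₁.live + S₁.env + 5]
19. n4.ok = true  [S₁.live > 11]
20. n4.live = 30  [S₁.env + 20]
21. n3.tag = 23  [S.env * 2 - 31]
22. n10.idx = "qk"  ["qk"]
23. n10.ok = true  [B₀.ok == false]
24. n10.pre = 19  [B₀.pre * -2 + 45]
25. n11.hot = true  [B.pre > 18]
26. n12.fin = false  [terminal]
27. n14.live = 6  [terminal]
28. n15.fin = true  [terminal]
29. n16.off = -3  [terminal]
30. n13.ok = "kk"  ["kk"]
31. n13.mk = 6  [f.live * -1 + 12]
32. n11.env = 11  [11]
33. n11.ok = true  [d.fin == false]
34. n11.live = 13  [13]
35. n17.hot = false  [S₀.live > 13]
36. n18.hot = true  [S₀.hot == false]
37. n19.live = 29  [terminal]
38. n18.env = -7  [f.live * 2 - 65]
39. n18.ok = true  [S.hot == true]
40. n18.live = 27  [f.live * -2 + 85]
41. n21.fin = false  [terminal]
42. n22.fin = false  [terminal]
43. n20.ok = "ur"  ["ur"]
44. n20.mk = 11  [11]
45. n23.off = 2  [terminal]
46. n17.env = 20  [S₁.env + A.mk + 16]
47. n17.ok = false  [S₁.ok == false]
48. n17.live = 9  [len(A.ok) + 7]
49. n25.live = 25  [terminal]
50. n24.ok = "wx"  ["wx"]
51. n24.mk = 9  [f.live - 16]
52. n10.tag = 3  [B.pre - 16]
53. n26.off = -1  [terminal]
54. n2.tag = 25  [B₂.tag + 22]
55. n0.env = 13  [13]
56. n0.ok = true  [c.off > 7]
57. n0.live = -5  [c.off - 13]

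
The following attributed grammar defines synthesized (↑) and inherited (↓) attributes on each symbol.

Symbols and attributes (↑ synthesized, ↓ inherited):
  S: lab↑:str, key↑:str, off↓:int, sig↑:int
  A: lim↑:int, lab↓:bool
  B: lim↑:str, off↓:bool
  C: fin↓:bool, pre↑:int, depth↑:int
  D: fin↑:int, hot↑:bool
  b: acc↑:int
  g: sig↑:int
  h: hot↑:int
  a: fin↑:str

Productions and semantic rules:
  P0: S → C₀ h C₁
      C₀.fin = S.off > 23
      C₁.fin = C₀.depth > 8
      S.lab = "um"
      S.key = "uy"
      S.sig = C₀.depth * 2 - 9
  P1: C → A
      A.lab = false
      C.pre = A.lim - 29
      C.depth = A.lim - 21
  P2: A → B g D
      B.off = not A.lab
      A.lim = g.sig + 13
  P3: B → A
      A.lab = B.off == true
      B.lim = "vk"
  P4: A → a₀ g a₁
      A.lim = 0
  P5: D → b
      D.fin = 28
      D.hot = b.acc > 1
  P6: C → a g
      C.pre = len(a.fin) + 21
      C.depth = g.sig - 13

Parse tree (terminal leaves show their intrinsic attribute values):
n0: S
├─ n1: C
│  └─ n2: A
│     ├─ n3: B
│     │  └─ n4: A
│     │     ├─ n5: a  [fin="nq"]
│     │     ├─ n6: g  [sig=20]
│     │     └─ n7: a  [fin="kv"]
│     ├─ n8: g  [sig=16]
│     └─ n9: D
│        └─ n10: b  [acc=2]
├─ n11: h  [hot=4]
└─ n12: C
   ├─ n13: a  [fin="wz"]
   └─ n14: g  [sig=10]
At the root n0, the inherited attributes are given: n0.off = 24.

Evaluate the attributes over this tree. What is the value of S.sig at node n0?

7

1. n0.off = 24  [given at root]
2. n1.fin = true  [S.off > 23]
3. n2.lab = false  [false]
4. n3.off = true  [not A.lab]
5. n4.lab = true  [B.off == true]
6. n5.fin = "nq"  [terminal]
7. n6.sig = 20  [terminal]
8. n7.fin = "kv"  [terminal]
9. n4.lim = 0  [0]
10. n3.lim = "vk"  ["vk"]
11. n8.sig = 16  [terminal]
12. n10.acc = 2  [terminal]
13. n9.fin = 28  [28]
14. n9.hot = true  [b.acc > 1]
15. n2.lim = 29  [g.sig + 13]
16. n1.pre = 0  [A.lim - 29]
17. n1.depth = 8  [A.lim - 21]
18. n11.hot = 4  [terminal]
19. n12.fin = false  [C₀.depth > 8]
20. n13.fin = "wz"  [terminal]
21. n14.sig = 10  [terminal]
22. n12.pre = 23  [len(a.fin) + 21]
23. n12.depth = -3  [g.sig - 13]
24. n0.lab = "um"  ["um"]
25. n0.key = "uy"  ["uy"]
26. n0.sig = 7  [C₀.depth * 2 - 9]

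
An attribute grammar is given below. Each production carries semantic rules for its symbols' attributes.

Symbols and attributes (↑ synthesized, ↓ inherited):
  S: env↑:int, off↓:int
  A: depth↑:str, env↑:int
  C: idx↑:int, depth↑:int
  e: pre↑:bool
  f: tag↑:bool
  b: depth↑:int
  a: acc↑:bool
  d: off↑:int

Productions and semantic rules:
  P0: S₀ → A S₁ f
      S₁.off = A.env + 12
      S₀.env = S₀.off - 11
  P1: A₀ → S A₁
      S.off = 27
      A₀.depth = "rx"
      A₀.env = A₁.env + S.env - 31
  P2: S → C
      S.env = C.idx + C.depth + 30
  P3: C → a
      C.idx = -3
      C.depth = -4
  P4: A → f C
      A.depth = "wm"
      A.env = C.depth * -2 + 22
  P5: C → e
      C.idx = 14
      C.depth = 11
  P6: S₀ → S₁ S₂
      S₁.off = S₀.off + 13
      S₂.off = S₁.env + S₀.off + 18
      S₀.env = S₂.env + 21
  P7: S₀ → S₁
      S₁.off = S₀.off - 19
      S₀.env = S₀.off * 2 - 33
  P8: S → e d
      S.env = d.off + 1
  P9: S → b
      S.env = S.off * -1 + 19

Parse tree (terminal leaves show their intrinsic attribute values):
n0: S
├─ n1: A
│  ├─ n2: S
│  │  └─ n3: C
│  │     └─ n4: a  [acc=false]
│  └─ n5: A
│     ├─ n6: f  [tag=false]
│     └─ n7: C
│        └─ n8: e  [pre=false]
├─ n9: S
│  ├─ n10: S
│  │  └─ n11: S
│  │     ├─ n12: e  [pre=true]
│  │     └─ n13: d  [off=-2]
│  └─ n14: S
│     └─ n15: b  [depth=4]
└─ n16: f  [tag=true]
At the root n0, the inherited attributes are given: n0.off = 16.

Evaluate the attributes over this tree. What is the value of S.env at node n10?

1. n0.off = 16  [given at root]
2. n2.off = 27  [27]
3. n4.acc = false  [terminal]
4. n3.idx = -3  [-3]
5. n3.depth = -4  [-4]
6. n2.env = 23  [C.idx + C.depth + 30]
7. n6.tag = false  [terminal]
8. n8.pre = false  [terminal]
9. n7.idx = 14  [14]
10. n7.depth = 11  [11]
11. n5.depth = "wm"  ["wm"]
12. n5.env = 0  [C.depth * -2 + 22]
13. n1.depth = "rx"  ["rx"]
14. n1.env = -8  [A₁.env + S.env - 31]
15. n9.off = 4  [A.env + 12]
16. n10.off = 17  [S₀.off + 13]
17. n11.off = -2  [S₀.off - 19]
18. n12.pre = true  [terminal]
19. n13.off = -2  [terminal]
20. n11.env = -1  [d.off + 1]
21. n10.env = 1  [S₀.off * 2 - 33]
22. n14.off = 23  [S₁.env + S₀.off + 18]
23. n15.depth = 4  [terminal]
24. n14.env = -4  [S.off * -1 + 19]
25. n9.env = 17  [S₂.env + 21]
26. n16.tag = true  [terminal]
27. n0.env = 5  [S₀.off - 11]

1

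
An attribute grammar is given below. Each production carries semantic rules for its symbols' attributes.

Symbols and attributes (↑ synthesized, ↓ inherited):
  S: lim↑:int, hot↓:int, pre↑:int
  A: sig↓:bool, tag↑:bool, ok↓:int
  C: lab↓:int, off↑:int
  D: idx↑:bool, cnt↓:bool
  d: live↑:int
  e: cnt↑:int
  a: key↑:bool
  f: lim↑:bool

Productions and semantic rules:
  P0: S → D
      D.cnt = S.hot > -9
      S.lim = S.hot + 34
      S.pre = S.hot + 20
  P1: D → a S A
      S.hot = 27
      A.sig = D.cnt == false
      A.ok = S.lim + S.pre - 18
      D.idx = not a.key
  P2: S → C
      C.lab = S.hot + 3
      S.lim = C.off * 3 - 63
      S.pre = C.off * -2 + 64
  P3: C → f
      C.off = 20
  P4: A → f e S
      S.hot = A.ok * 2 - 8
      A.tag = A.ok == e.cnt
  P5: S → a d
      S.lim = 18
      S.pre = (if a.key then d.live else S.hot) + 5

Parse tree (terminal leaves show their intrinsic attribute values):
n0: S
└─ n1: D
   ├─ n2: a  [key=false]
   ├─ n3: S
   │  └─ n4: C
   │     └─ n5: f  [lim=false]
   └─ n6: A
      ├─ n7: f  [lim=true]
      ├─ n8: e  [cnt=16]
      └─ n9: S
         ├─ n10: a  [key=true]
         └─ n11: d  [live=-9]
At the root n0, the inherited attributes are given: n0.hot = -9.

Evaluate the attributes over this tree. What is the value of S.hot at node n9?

-2

1. n0.hot = -9  [given at root]
2. n1.cnt = false  [S.hot > -9]
3. n2.key = false  [terminal]
4. n3.hot = 27  [27]
5. n4.lab = 30  [S.hot + 3]
6. n5.lim = false  [terminal]
7. n4.off = 20  [20]
8. n3.lim = -3  [C.off * 3 - 63]
9. n3.pre = 24  [C.off * -2 + 64]
10. n6.sig = true  [D.cnt == false]
11. n6.ok = 3  [S.lim + S.pre - 18]
12. n7.lim = true  [terminal]
13. n8.cnt = 16  [terminal]
14. n9.hot = -2  [A.ok * 2 - 8]
15. n10.key = true  [terminal]
16. n11.live = -9  [terminal]
17. n9.lim = 18  [18]
18. n9.pre = -4  [(if a.key then d.live else S.hot) + 5]
19. n6.tag = false  [A.ok == e.cnt]
20. n1.idx = true  [not a.key]
21. n0.lim = 25  [S.hot + 34]
22. n0.pre = 11  [S.hot + 20]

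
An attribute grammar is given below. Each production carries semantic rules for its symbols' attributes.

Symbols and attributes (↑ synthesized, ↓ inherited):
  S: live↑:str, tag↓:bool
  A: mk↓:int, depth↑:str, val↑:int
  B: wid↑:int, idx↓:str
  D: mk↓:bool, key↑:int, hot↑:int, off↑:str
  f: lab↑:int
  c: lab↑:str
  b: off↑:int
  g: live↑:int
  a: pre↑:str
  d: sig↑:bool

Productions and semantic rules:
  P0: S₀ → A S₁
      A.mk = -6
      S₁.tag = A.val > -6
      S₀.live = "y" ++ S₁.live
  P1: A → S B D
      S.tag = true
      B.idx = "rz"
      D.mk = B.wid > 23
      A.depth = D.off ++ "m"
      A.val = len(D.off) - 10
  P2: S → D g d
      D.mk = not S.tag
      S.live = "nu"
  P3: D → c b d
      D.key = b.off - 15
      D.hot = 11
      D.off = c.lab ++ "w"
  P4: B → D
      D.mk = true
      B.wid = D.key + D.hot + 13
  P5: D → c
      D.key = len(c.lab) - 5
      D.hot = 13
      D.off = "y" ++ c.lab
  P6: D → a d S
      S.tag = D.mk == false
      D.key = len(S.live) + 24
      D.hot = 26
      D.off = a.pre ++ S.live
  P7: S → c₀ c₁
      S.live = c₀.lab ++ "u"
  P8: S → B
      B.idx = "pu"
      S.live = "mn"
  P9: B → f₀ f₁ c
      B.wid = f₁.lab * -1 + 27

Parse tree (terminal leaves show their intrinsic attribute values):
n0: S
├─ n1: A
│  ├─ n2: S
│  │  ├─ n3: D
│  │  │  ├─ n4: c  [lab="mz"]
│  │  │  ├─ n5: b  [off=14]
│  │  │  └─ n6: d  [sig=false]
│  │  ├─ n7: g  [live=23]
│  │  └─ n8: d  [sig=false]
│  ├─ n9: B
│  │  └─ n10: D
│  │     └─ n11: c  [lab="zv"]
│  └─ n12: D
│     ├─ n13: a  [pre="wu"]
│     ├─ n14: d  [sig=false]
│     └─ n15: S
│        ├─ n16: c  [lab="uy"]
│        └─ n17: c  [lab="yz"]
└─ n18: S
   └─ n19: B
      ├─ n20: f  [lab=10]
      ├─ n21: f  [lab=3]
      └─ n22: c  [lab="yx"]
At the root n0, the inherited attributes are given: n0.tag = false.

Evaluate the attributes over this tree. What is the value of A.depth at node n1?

1. n0.tag = false  [given at root]
2. n1.mk = -6  [-6]
3. n2.tag = true  [true]
4. n3.mk = false  [not S.tag]
5. n4.lab = "mz"  [terminal]
6. n5.off = 14  [terminal]
7. n6.sig = false  [terminal]
8. n3.key = -1  [b.off - 15]
9. n3.hot = 11  [11]
10. n3.off = "mzw"  [c.lab ++ "w"]
11. n7.live = 23  [terminal]
12. n8.sig = false  [terminal]
13. n2.live = "nu"  ["nu"]
14. n9.idx = "rz"  ["rz"]
15. n10.mk = true  [true]
16. n11.lab = "zv"  [terminal]
17. n10.key = -3  [len(c.lab) - 5]
18. n10.hot = 13  [13]
19. n10.off = "yzv"  ["y" ++ c.lab]
20. n9.wid = 23  [D.key + D.hot + 13]
21. n12.mk = false  [B.wid > 23]
22. n13.pre = "wu"  [terminal]
23. n14.sig = false  [terminal]
24. n15.tag = true  [D.mk == false]
25. n16.lab = "uy"  [terminal]
26. n17.lab = "yz"  [terminal]
27. n15.live = "uyu"  [c₀.lab ++ "u"]
28. n12.key = 27  [len(S.live) + 24]
29. n12.hot = 26  [26]
30. n12.off = "wuuyu"  [a.pre ++ S.live]
31. n1.depth = "wuuyum"  [D.off ++ "m"]
32. n1.val = -5  [len(D.off) - 10]
33. n18.tag = true  [A.val > -6]
34. n19.idx = "pu"  ["pu"]
35. n20.lab = 10  [terminal]
36. n21.lab = 3  [terminal]
37. n22.lab = "yx"  [terminal]
38. n19.wid = 24  [f₁.lab * -1 + 27]
39. n18.live = "mn"  ["mn"]
40. n0.live = "ymn"  ["y" ++ S₁.live]

"wuuyum"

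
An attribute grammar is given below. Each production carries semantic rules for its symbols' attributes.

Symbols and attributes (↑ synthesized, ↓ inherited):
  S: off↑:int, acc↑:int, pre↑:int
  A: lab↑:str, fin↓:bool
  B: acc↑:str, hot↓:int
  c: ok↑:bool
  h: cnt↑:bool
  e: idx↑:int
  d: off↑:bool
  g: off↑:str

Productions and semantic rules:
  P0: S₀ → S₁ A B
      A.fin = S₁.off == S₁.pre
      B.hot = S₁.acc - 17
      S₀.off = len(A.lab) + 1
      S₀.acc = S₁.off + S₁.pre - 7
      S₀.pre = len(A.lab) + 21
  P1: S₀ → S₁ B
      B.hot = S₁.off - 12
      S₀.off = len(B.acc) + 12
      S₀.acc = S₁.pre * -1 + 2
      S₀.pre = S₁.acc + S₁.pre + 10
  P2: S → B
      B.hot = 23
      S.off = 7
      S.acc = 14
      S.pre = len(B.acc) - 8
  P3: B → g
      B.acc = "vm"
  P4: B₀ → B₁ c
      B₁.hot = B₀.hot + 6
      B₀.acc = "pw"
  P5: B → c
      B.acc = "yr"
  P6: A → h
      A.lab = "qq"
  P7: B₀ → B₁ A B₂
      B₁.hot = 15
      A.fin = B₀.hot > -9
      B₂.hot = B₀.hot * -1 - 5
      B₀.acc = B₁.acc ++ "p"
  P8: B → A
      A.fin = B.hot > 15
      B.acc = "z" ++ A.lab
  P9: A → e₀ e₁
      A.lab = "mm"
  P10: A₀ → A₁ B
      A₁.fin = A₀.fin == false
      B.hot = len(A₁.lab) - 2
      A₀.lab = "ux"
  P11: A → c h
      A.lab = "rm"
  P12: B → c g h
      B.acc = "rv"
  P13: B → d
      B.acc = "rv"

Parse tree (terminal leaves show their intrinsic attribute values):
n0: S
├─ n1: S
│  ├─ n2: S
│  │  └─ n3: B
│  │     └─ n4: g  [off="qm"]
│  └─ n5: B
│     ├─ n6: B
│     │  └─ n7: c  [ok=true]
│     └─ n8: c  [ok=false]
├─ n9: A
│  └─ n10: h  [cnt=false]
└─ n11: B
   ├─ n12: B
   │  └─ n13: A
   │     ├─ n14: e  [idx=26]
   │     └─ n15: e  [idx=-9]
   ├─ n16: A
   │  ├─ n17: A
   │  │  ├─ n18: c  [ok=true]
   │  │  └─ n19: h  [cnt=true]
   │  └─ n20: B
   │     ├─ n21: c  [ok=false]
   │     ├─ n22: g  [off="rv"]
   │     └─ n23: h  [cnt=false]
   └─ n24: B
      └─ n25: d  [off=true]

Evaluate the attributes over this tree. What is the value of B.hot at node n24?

1. n3.hot = 23  [23]
2. n4.off = "qm"  [terminal]
3. n3.acc = "vm"  ["vm"]
4. n2.off = 7  [7]
5. n2.acc = 14  [14]
6. n2.pre = -6  [len(B.acc) - 8]
7. n5.hot = -5  [S₁.off - 12]
8. n6.hot = 1  [B₀.hot + 6]
9. n7.ok = true  [terminal]
10. n6.acc = "yr"  ["yr"]
11. n8.ok = false  [terminal]
12. n5.acc = "pw"  ["pw"]
13. n1.off = 14  [len(B.acc) + 12]
14. n1.acc = 8  [S₁.pre * -1 + 2]
15. n1.pre = 18  [S₁.acc + S₁.pre + 10]
16. n9.fin = false  [S₁.off == S₁.pre]
17. n10.cnt = false  [terminal]
18. n9.lab = "qq"  ["qq"]
19. n11.hot = -9  [S₁.acc - 17]
20. n12.hot = 15  [15]
21. n13.fin = false  [B.hot > 15]
22. n14.idx = 26  [terminal]
23. n15.idx = -9  [terminal]
24. n13.lab = "mm"  ["mm"]
25. n12.acc = "zmm"  ["z" ++ A.lab]
26. n16.fin = false  [B₀.hot > -9]
27. n17.fin = true  [A₀.fin == false]
28. n18.ok = true  [terminal]
29. n19.cnt = true  [terminal]
30. n17.lab = "rm"  ["rm"]
31. n20.hot = 0  [len(A₁.lab) - 2]
32. n21.ok = false  [terminal]
33. n22.off = "rv"  [terminal]
34. n23.cnt = false  [terminal]
35. n20.acc = "rv"  ["rv"]
36. n16.lab = "ux"  ["ux"]
37. n24.hot = 4  [B₀.hot * -1 - 5]
38. n25.off = true  [terminal]
39. n24.acc = "rv"  ["rv"]
40. n11.acc = "zmmp"  [B₁.acc ++ "p"]
41. n0.off = 3  [len(A.lab) + 1]
42. n0.acc = 25  [S₁.off + S₁.pre - 7]
43. n0.pre = 23  [len(A.lab) + 21]

4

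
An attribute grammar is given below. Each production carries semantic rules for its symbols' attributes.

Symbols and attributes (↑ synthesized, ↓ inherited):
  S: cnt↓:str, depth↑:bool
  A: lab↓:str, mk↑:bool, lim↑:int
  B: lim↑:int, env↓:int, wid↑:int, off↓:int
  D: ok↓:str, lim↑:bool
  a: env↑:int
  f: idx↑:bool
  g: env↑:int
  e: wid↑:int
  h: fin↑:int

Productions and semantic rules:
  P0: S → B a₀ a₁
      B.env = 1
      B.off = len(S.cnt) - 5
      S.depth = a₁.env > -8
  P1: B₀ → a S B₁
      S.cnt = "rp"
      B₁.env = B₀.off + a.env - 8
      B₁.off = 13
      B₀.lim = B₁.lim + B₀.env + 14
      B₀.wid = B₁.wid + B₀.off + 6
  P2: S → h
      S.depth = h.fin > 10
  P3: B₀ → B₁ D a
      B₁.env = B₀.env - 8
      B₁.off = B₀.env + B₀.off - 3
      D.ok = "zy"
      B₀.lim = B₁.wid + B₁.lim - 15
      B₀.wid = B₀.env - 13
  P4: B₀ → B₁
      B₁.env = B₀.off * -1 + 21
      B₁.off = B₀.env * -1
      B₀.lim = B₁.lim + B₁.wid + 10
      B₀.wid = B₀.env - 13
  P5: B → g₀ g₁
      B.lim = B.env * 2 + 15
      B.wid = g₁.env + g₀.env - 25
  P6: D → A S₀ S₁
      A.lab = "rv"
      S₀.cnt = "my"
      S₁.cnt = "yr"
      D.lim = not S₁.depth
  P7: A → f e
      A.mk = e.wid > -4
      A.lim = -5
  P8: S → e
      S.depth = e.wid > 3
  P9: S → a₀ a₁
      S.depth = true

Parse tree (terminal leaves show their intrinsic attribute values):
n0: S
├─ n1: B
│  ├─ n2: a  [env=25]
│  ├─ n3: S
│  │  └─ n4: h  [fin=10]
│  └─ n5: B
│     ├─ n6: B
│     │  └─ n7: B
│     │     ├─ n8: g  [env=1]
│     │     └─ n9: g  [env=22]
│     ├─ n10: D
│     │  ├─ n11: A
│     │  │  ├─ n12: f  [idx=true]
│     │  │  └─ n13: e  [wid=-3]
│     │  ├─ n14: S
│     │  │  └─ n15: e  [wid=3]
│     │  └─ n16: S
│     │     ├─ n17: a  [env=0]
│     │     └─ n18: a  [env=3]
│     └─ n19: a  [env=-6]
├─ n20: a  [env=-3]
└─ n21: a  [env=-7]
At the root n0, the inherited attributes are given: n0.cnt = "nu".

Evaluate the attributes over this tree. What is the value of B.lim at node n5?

1. n0.cnt = "nu"  [given at root]
2. n1.env = 1  [1]
3. n1.off = -3  [len(S.cnt) - 5]
4. n2.env = 25  [terminal]
5. n3.cnt = "rp"  ["rp"]
6. n4.fin = 10  [terminal]
7. n3.depth = false  [h.fin > 10]
8. n5.env = 14  [B₀.off + a.env - 8]
9. n5.off = 13  [13]
10. n6.env = 6  [B₀.env - 8]
11. n6.off = 24  [B₀.env + B₀.off - 3]
12. n7.env = -3  [B₀.off * -1 + 21]
13. n7.off = -6  [B₀.env * -1]
14. n8.env = 1  [terminal]
15. n9.env = 22  [terminal]
16. n7.lim = 9  [B.env * 2 + 15]
17. n7.wid = -2  [g₁.env + g₀.env - 25]
18. n6.lim = 17  [B₁.lim + B₁.wid + 10]
19. n6.wid = -7  [B₀.env - 13]
20. n10.ok = "zy"  ["zy"]
21. n11.lab = "rv"  ["rv"]
22. n12.idx = true  [terminal]
23. n13.wid = -3  [terminal]
24. n11.mk = true  [e.wid > -4]
25. n11.lim = -5  [-5]
26. n14.cnt = "my"  ["my"]
27. n15.wid = 3  [terminal]
28. n14.depth = false  [e.wid > 3]
29. n16.cnt = "yr"  ["yr"]
30. n17.env = 0  [terminal]
31. n18.env = 3  [terminal]
32. n16.depth = true  [true]
33. n10.lim = false  [not S₁.depth]
34. n19.env = -6  [terminal]
35. n5.lim = -5  [B₁.wid + B₁.lim - 15]
36. n5.wid = 1  [B₀.env - 13]
37. n1.lim = 10  [B₁.lim + B₀.env + 14]
38. n1.wid = 4  [B₁.wid + B₀.off + 6]
39. n20.env = -3  [terminal]
40. n21.env = -7  [terminal]
41. n0.depth = true  [a₁.env > -8]

-5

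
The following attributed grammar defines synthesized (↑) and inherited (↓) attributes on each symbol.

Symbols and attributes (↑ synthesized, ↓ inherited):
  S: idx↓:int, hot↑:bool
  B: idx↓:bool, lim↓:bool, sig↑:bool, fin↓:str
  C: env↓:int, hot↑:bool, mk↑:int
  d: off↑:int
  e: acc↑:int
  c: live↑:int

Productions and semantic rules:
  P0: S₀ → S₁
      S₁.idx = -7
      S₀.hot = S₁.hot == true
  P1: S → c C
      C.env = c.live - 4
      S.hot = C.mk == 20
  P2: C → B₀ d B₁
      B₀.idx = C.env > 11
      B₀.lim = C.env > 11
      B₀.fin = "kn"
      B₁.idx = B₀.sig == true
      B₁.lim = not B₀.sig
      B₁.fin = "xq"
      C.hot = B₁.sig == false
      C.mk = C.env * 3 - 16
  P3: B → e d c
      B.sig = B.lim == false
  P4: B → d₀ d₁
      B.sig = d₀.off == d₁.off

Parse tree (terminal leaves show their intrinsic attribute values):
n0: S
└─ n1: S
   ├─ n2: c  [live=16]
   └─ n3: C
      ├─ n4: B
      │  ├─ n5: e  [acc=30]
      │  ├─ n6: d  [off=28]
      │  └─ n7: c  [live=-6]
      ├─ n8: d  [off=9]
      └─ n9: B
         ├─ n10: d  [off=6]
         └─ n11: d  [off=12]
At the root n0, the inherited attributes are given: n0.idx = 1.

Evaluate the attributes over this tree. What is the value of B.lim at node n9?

true

1. n0.idx = 1  [given at root]
2. n1.idx = -7  [-7]
3. n2.live = 16  [terminal]
4. n3.env = 12  [c.live - 4]
5. n4.idx = true  [C.env > 11]
6. n4.lim = true  [C.env > 11]
7. n4.fin = "kn"  ["kn"]
8. n5.acc = 30  [terminal]
9. n6.off = 28  [terminal]
10. n7.live = -6  [terminal]
11. n4.sig = false  [B.lim == false]
12. n8.off = 9  [terminal]
13. n9.idx = false  [B₀.sig == true]
14. n9.lim = true  [not B₀.sig]
15. n9.fin = "xq"  ["xq"]
16. n10.off = 6  [terminal]
17. n11.off = 12  [terminal]
18. n9.sig = false  [d₀.off == d₁.off]
19. n3.hot = true  [B₁.sig == false]
20. n3.mk = 20  [C.env * 3 - 16]
21. n1.hot = true  [C.mk == 20]
22. n0.hot = true  [S₁.hot == true]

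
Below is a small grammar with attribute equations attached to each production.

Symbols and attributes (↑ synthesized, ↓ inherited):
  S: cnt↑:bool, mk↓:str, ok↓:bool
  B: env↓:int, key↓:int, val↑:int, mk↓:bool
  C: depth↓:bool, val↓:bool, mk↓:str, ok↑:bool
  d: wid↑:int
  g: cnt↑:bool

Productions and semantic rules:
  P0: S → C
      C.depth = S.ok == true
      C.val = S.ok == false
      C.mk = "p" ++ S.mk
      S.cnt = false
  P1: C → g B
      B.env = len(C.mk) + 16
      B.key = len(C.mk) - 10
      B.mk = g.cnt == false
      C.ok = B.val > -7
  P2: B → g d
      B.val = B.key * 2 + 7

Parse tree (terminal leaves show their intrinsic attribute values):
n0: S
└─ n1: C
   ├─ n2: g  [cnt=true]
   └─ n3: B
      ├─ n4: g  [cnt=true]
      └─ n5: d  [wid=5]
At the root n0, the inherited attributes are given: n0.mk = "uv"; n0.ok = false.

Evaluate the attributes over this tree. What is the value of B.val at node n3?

1. n0.mk = "uv"  [given at root]
2. n0.ok = false  [given at root]
3. n1.depth = false  [S.ok == true]
4. n1.val = true  [S.ok == false]
5. n1.mk = "puv"  ["p" ++ S.mk]
6. n2.cnt = true  [terminal]
7. n3.env = 19  [len(C.mk) + 16]
8. n3.key = -7  [len(C.mk) - 10]
9. n3.mk = false  [g.cnt == false]
10. n4.cnt = true  [terminal]
11. n5.wid = 5  [terminal]
12. n3.val = -7  [B.key * 2 + 7]
13. n1.ok = false  [B.val > -7]
14. n0.cnt = false  [false]

-7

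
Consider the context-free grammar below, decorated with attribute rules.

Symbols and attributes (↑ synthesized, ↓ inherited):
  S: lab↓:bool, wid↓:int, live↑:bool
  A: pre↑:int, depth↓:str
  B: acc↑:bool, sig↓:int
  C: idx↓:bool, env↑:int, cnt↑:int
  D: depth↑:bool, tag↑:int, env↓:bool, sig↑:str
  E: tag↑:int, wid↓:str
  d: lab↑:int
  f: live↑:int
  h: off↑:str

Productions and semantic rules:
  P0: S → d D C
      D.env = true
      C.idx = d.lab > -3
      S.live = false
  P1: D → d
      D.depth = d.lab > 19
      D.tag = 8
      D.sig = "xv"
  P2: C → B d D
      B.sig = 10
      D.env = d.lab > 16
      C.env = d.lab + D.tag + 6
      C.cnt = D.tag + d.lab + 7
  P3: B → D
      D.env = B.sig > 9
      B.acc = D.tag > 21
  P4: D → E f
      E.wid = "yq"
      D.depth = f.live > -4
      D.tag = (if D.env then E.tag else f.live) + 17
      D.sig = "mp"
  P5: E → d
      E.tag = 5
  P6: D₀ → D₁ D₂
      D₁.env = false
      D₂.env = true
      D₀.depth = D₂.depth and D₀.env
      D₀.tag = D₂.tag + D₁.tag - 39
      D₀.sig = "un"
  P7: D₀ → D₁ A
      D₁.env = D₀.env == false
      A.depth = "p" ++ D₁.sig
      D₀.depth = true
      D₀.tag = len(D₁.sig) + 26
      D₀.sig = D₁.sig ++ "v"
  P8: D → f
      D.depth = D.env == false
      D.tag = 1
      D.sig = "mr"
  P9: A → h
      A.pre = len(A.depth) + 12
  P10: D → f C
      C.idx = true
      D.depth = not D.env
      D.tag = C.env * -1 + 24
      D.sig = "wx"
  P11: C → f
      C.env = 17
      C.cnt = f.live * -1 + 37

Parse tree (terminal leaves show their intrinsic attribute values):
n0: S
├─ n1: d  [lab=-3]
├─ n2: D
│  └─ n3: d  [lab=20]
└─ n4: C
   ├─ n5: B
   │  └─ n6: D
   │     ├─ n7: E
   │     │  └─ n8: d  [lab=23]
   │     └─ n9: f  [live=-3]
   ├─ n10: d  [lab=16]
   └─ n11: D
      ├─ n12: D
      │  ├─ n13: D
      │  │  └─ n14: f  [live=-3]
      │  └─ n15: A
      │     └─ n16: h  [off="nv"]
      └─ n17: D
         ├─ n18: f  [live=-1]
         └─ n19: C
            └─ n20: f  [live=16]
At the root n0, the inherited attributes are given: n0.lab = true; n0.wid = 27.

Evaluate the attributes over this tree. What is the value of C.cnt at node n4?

1. n0.lab = true  [given at root]
2. n0.wid = 27  [given at root]
3. n1.lab = -3  [terminal]
4. n2.env = true  [true]
5. n3.lab = 20  [terminal]
6. n2.depth = true  [d.lab > 19]
7. n2.tag = 8  [8]
8. n2.sig = "xv"  ["xv"]
9. n4.idx = false  [d.lab > -3]
10. n5.sig = 10  [10]
11. n6.env = true  [B.sig > 9]
12. n7.wid = "yq"  ["yq"]
13. n8.lab = 23  [terminal]
14. n7.tag = 5  [5]
15. n9.live = -3  [terminal]
16. n6.depth = true  [f.live > -4]
17. n6.tag = 22  [(if D.env then E.tag else f.live) + 17]
18. n6.sig = "mp"  ["mp"]
19. n5.acc = true  [D.tag > 21]
20. n10.lab = 16  [terminal]
21. n11.env = false  [d.lab > 16]
22. n12.env = false  [false]
23. n13.env = true  [D₀.env == false]
24. n14.live = -3  [terminal]
25. n13.depth = false  [D.env == false]
26. n13.tag = 1  [1]
27. n13.sig = "mr"  ["mr"]
28. n15.depth = "pmr"  ["p" ++ D₁.sig]
29. n16.off = "nv"  [terminal]
30. n15.pre = 15  [len(A.depth) + 12]
31. n12.depth = true  [true]
32. n12.tag = 28  [len(D₁.sig) + 26]
33. n12.sig = "mrv"  [D₁.sig ++ "v"]
34. n17.env = true  [true]
35. n18.live = -1  [terminal]
36. n19.idx = true  [true]
37. n20.live = 16  [terminal]
38. n19.env = 17  [17]
39. n19.cnt = 21  [f.live * -1 + 37]
40. n17.depth = false  [not D.env]
41. n17.tag = 7  [C.env * -1 + 24]
42. n17.sig = "wx"  ["wx"]
43. n11.depth = false  [D₂.depth and D₀.env]
44. n11.tag = -4  [D₂.tag + D₁.tag - 39]
45. n11.sig = "un"  ["un"]
46. n4.env = 18  [d.lab + D.tag + 6]
47. n4.cnt = 19  [D.tag + d.lab + 7]
48. n0.live = false  [false]

19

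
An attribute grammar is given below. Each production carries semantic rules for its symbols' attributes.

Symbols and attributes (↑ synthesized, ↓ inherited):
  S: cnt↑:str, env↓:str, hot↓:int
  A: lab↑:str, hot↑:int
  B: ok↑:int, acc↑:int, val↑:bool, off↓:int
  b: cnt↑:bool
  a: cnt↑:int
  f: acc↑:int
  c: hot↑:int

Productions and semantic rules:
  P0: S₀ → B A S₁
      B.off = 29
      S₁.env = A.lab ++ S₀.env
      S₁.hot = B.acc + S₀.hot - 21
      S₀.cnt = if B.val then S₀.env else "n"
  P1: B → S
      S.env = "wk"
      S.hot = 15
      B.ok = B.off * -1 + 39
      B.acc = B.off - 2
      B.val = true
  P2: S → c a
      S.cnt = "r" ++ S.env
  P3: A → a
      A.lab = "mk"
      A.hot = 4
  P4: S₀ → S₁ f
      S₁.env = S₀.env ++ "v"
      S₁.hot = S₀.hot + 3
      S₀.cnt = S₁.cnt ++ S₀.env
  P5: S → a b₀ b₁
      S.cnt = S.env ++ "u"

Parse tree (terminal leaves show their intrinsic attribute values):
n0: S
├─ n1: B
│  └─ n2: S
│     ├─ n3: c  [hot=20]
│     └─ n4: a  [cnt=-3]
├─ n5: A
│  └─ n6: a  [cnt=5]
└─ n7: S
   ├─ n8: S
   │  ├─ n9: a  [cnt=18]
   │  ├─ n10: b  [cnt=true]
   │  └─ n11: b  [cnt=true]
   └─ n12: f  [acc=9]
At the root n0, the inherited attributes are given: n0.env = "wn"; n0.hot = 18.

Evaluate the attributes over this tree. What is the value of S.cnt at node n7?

1. n0.env = "wn"  [given at root]
2. n0.hot = 18  [given at root]
3. n1.off = 29  [29]
4. n2.env = "wk"  ["wk"]
5. n2.hot = 15  [15]
6. n3.hot = 20  [terminal]
7. n4.cnt = -3  [terminal]
8. n2.cnt = "rwk"  ["r" ++ S.env]
9. n1.ok = 10  [B.off * -1 + 39]
10. n1.acc = 27  [B.off - 2]
11. n1.val = true  [true]
12. n6.cnt = 5  [terminal]
13. n5.lab = "mk"  ["mk"]
14. n5.hot = 4  [4]
15. n7.env = "mkwn"  [A.lab ++ S₀.env]
16. n7.hot = 24  [B.acc + S₀.hot - 21]
17. n8.env = "mkwnv"  [S₀.env ++ "v"]
18. n8.hot = 27  [S₀.hot + 3]
19. n9.cnt = 18  [terminal]
20. n10.cnt = true  [terminal]
21. n11.cnt = true  [terminal]
22. n8.cnt = "mkwnvu"  [S.env ++ "u"]
23. n12.acc = 9  [terminal]
24. n7.cnt = "mkwnvumkwn"  [S₁.cnt ++ S₀.env]
25. n0.cnt = "wn"  [if B.val then S₀.env else "n"]

"mkwnvumkwn"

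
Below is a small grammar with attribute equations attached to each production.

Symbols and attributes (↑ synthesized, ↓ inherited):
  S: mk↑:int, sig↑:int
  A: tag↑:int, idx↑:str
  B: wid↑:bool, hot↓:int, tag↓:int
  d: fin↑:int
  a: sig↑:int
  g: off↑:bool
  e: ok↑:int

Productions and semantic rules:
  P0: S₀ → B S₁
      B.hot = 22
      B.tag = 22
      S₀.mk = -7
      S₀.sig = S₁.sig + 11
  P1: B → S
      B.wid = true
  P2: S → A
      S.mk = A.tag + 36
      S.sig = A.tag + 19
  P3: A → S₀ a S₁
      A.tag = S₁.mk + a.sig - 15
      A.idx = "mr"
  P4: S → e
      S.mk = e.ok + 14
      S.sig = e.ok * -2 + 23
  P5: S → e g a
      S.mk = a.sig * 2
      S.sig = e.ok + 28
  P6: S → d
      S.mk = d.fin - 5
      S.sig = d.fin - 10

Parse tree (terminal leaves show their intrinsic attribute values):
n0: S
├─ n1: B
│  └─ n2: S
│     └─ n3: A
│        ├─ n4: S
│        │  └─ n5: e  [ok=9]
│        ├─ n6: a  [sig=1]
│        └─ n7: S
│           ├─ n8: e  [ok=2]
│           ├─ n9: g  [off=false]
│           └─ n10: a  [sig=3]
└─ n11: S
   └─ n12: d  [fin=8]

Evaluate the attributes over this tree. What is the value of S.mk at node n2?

1. n1.hot = 22  [22]
2. n1.tag = 22  [22]
3. n5.ok = 9  [terminal]
4. n4.mk = 23  [e.ok + 14]
5. n4.sig = 5  [e.ok * -2 + 23]
6. n6.sig = 1  [terminal]
7. n8.ok = 2  [terminal]
8. n9.off = false  [terminal]
9. n10.sig = 3  [terminal]
10. n7.mk = 6  [a.sig * 2]
11. n7.sig = 30  [e.ok + 28]
12. n3.tag = -8  [S₁.mk + a.sig - 15]
13. n3.idx = "mr"  ["mr"]
14. n2.mk = 28  [A.tag + 36]
15. n2.sig = 11  [A.tag + 19]
16. n1.wid = true  [true]
17. n12.fin = 8  [terminal]
18. n11.mk = 3  [d.fin - 5]
19. n11.sig = -2  [d.fin - 10]
20. n0.mk = -7  [-7]
21. n0.sig = 9  [S₁.sig + 11]

28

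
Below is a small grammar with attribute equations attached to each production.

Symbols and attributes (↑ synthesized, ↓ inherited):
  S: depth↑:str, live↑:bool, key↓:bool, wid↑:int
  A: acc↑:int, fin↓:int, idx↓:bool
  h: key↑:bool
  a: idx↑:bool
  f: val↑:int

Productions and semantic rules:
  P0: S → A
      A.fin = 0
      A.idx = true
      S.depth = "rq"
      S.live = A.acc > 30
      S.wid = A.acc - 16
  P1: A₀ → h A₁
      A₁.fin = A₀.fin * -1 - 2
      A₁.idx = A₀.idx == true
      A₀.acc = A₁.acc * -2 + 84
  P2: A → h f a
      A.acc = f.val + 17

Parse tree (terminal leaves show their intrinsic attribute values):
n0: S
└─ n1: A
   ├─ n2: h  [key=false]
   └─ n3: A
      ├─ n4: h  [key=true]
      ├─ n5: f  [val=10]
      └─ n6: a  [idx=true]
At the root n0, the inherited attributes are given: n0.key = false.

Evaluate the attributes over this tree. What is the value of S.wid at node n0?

1. n0.key = false  [given at root]
2. n1.fin = 0  [0]
3. n1.idx = true  [true]
4. n2.key = false  [terminal]
5. n3.fin = -2  [A₀.fin * -1 - 2]
6. n3.idx = true  [A₀.idx == true]
7. n4.key = true  [terminal]
8. n5.val = 10  [terminal]
9. n6.idx = true  [terminal]
10. n3.acc = 27  [f.val + 17]
11. n1.acc = 30  [A₁.acc * -2 + 84]
12. n0.depth = "rq"  ["rq"]
13. n0.live = false  [A.acc > 30]
14. n0.wid = 14  [A.acc - 16]

14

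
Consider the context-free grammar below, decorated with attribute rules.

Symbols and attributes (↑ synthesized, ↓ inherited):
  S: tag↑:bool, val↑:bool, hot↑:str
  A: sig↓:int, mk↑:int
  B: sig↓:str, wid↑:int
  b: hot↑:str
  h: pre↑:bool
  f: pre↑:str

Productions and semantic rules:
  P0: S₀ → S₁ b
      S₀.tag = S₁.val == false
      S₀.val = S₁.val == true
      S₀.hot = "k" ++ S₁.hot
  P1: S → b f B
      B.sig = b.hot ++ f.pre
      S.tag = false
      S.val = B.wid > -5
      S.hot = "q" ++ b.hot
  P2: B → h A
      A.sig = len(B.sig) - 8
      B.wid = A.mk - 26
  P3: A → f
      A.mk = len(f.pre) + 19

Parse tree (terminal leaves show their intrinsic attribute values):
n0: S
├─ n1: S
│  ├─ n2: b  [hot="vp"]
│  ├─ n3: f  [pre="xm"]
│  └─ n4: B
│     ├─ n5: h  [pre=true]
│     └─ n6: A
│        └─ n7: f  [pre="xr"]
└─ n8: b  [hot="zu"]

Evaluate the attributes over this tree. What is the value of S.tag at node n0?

true

1. n2.hot = "vp"  [terminal]
2. n3.pre = "xm"  [terminal]
3. n4.sig = "vpxm"  [b.hot ++ f.pre]
4. n5.pre = true  [terminal]
5. n6.sig = -4  [len(B.sig) - 8]
6. n7.pre = "xr"  [terminal]
7. n6.mk = 21  [len(f.pre) + 19]
8. n4.wid = -5  [A.mk - 26]
9. n1.tag = false  [false]
10. n1.val = false  [B.wid > -5]
11. n1.hot = "qvp"  ["q" ++ b.hot]
12. n8.hot = "zu"  [terminal]
13. n0.tag = true  [S₁.val == false]
14. n0.val = false  [S₁.val == true]
15. n0.hot = "kqvp"  ["k" ++ S₁.hot]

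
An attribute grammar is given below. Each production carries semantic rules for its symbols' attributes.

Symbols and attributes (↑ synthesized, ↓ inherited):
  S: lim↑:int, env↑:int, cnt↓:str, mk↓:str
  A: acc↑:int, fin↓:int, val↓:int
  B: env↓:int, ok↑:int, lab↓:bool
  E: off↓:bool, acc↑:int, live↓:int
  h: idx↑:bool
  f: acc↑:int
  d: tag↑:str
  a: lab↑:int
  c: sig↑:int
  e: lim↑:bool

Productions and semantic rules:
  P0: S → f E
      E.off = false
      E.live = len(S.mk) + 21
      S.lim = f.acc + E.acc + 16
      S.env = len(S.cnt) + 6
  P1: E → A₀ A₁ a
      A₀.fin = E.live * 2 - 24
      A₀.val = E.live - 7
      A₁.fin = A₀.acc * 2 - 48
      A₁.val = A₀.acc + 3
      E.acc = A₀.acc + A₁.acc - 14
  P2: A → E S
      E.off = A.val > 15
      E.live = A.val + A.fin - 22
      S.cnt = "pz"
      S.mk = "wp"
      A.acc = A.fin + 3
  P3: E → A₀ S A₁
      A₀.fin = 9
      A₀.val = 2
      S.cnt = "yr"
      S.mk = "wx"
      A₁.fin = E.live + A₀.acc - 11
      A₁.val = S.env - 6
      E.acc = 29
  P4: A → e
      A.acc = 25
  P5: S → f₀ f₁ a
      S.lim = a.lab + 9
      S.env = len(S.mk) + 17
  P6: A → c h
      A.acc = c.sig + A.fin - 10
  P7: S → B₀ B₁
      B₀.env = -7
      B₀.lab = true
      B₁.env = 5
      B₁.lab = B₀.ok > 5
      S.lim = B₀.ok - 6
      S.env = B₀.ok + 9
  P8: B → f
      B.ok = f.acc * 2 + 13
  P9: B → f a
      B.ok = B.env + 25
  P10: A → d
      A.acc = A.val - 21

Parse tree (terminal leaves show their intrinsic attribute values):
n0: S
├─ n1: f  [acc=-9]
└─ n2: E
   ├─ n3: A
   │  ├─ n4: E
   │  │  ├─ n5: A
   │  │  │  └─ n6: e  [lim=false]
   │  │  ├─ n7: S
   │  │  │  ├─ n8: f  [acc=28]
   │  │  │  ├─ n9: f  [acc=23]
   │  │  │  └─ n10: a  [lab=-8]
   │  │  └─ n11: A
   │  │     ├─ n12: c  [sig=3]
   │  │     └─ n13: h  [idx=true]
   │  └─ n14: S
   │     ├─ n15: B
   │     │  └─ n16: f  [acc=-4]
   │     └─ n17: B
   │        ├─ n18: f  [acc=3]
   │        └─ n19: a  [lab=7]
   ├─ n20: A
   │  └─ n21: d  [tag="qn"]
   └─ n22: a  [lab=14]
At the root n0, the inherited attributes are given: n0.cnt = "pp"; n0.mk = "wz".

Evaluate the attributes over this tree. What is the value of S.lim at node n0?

25

1. n0.cnt = "pp"  [given at root]
2. n0.mk = "wz"  [given at root]
3. n1.acc = -9  [terminal]
4. n2.off = false  [false]
5. n2.live = 23  [len(S.mk) + 21]
6. n3.fin = 22  [E.live * 2 - 24]
7. n3.val = 16  [E.live - 7]
8. n4.off = true  [A.val > 15]
9. n4.live = 16  [A.val + A.fin - 22]
10. n5.fin = 9  [9]
11. n5.val = 2  [2]
12. n6.lim = false  [terminal]
13. n5.acc = 25  [25]
14. n7.cnt = "yr"  ["yr"]
15. n7.mk = "wx"  ["wx"]
16. n8.acc = 28  [terminal]
17. n9.acc = 23  [terminal]
18. n10.lab = -8  [terminal]
19. n7.lim = 1  [a.lab + 9]
20. n7.env = 19  [len(S.mk) + 17]
21. n11.fin = 30  [E.live + A₀.acc - 11]
22. n11.val = 13  [S.env - 6]
23. n12.sig = 3  [terminal]
24. n13.idx = true  [terminal]
25. n11.acc = 23  [c.sig + A.fin - 10]
26. n4.acc = 29  [29]
27. n14.cnt = "pz"  ["pz"]
28. n14.mk = "wp"  ["wp"]
29. n15.env = -7  [-7]
30. n15.lab = true  [true]
31. n16.acc = -4  [terminal]
32. n15.ok = 5  [f.acc * 2 + 13]
33. n17.env = 5  [5]
34. n17.lab = false  [B₀.ok > 5]
35. n18.acc = 3  [terminal]
36. n19.lab = 7  [terminal]
37. n17.ok = 30  [B.env + 25]
38. n14.lim = -1  [B₀.ok - 6]
39. n14.env = 14  [B₀.ok + 9]
40. n3.acc = 25  [A.fin + 3]
41. n20.fin = 2  [A₀.acc * 2 - 48]
42. n20.val = 28  [A₀.acc + 3]
43. n21.tag = "qn"  [terminal]
44. n20.acc = 7  [A.val - 21]
45. n22.lab = 14  [terminal]
46. n2.acc = 18  [A₀.acc + A₁.acc - 14]
47. n0.lim = 25  [f.acc + E.acc + 16]
48. n0.env = 8  [len(S.cnt) + 6]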